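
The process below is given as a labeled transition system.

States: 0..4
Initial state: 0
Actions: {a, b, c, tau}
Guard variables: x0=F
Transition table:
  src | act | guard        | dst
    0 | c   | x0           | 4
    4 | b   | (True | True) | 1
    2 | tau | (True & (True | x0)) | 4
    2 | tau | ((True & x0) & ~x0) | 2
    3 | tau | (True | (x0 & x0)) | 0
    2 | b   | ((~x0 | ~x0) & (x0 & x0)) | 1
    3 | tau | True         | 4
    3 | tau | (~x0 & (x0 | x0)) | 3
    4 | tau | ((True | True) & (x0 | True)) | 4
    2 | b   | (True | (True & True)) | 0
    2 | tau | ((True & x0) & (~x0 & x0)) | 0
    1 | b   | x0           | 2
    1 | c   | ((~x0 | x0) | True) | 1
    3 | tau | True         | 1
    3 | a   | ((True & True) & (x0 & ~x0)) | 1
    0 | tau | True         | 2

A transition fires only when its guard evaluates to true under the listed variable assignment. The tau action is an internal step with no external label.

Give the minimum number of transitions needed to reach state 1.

Answer: 3

Working:
BFS to 1:
  L0 = {0}
  L1 = {2}
  L2 = {4}
  L3 = {1}
first hit 1 at d=3 via tau·tau·b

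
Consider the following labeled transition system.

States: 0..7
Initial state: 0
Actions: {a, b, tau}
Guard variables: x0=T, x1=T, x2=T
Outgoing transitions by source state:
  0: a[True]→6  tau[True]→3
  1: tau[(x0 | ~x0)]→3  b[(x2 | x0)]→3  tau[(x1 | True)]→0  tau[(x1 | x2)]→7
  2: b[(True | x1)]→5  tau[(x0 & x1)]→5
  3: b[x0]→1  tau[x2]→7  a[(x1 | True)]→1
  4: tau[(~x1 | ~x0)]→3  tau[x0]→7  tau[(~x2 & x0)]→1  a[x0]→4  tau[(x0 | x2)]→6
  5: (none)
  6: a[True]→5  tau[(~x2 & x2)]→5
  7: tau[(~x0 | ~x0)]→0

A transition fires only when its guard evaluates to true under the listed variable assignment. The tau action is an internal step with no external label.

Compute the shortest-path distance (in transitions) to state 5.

Answer: 2

Analysis:
Breadth-first toward 5:
  depth 0: {0}
  depth 1: {3,6}
  depth 2: {1,5,7}
5 enters at depth 2; path a·a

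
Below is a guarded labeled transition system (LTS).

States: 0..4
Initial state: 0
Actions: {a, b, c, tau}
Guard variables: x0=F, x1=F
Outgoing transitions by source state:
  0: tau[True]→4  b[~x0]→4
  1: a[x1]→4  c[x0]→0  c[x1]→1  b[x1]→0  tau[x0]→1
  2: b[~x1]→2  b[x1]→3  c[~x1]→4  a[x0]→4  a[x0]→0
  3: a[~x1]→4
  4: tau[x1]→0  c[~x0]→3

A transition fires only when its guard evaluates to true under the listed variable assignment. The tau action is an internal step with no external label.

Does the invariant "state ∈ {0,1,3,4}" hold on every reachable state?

Answer: INVARIANT HOLDS

Analysis:
Allowed set {0,1,3,4}
Reach set: {0,3,4}
  0: ok
  3: ok
  4: ok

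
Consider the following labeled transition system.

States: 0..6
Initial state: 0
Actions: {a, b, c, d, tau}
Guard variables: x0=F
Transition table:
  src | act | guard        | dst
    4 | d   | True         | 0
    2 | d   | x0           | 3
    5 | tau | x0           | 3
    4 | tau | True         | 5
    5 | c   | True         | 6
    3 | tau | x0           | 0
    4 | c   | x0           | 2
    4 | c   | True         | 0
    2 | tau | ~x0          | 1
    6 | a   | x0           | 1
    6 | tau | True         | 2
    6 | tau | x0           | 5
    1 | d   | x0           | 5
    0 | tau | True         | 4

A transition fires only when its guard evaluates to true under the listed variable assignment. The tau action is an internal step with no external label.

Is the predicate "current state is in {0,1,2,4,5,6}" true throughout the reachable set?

Allowed set {0,1,2,4,5,6}
Reach set: {0,1,2,4,5,6}
  0: safe
  1: safe
  2: safe
  4: safe
  5: safe
  6: safe

Answer: INVARIANT HOLDS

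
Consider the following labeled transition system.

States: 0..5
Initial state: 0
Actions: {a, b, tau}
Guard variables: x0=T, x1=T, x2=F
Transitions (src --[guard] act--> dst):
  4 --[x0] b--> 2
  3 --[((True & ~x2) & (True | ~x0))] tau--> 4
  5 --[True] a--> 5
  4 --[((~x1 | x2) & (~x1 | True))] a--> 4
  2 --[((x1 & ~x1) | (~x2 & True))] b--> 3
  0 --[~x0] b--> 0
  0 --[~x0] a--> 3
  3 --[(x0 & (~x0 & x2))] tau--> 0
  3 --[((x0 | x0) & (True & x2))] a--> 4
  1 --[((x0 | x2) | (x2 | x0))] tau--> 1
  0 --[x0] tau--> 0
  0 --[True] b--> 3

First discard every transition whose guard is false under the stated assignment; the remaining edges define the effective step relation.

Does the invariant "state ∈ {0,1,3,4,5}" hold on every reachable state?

Inv-set: {0,1,3,4,5}
Reach set: {0,2,3,4}
  0: ok
  2: outside
  3: ok
  4: ok
reach 2 via b·tau·b — violates

Answer: INVARIANT VIOLATED at state 2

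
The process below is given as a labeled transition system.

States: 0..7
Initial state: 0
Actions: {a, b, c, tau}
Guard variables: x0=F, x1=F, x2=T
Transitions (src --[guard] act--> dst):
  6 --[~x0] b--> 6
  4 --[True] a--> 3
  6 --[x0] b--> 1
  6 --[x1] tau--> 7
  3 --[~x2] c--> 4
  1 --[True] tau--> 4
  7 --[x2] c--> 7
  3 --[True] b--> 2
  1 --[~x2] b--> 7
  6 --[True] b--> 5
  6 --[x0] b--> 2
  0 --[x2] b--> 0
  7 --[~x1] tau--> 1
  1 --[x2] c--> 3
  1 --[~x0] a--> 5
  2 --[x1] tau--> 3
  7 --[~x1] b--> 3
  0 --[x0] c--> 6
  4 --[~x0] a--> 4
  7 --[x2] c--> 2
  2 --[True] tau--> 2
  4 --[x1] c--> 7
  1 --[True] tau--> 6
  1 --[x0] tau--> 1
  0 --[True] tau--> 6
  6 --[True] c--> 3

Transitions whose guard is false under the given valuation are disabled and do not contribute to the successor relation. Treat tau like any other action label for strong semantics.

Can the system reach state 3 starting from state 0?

Answer: REACHABLE

Working:
17 transition(s) survive guard evaluation.
L0 = {0}
L1 = {6}  now seen {0,6}
L2 = {3,5}  now seen {0,3,5,6}
L3 = {2}  now seen {0,2,3,5,6}
Reach set: {0,2,3,5,6}
Path to 3: tau·c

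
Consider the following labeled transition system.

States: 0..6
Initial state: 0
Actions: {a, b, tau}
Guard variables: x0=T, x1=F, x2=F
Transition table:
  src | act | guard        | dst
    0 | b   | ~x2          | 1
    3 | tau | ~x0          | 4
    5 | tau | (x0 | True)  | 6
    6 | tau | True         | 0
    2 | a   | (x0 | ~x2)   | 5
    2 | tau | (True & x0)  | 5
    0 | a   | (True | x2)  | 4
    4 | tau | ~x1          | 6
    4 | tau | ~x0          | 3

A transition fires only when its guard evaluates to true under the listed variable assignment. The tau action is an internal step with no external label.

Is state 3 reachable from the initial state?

Guard filter leaves 7 enabled edge(s).
depth 0: {0}
depth 1: {1,4}  total {0,1,4}
depth 2: {6}  total {0,1,4,6}
Reachable = {0,1,4,6}

Answer: UNREACHABLE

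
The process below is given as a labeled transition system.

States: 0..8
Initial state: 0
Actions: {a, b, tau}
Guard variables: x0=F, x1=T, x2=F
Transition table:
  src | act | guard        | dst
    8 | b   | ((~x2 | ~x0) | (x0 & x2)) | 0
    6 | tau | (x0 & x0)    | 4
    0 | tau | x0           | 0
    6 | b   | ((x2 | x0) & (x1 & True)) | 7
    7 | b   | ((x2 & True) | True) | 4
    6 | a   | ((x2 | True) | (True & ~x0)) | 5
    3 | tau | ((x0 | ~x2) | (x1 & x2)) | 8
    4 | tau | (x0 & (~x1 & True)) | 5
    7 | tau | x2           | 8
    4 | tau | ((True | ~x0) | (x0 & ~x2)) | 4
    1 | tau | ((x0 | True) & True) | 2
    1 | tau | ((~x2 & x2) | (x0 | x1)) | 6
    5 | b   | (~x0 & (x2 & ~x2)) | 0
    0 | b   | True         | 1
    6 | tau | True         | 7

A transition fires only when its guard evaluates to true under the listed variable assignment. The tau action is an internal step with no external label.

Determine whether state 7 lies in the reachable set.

After dropping false guards: 9 live edges.
Layer 0: {0}
Layer 1: {1}  cumulative {0,1}
Layer 2: {2,6}  cumulative {0,1,2,6}
Layer 3: {5,7}  cumulative {0,1,2,5,6,7}
Layer 4: {4}  cumulative {0,1,2,4,5,6,7}
Reachable = {0,1,2,4,5,6,7}
Path to 7: b·tau·tau

Answer: REACHABLE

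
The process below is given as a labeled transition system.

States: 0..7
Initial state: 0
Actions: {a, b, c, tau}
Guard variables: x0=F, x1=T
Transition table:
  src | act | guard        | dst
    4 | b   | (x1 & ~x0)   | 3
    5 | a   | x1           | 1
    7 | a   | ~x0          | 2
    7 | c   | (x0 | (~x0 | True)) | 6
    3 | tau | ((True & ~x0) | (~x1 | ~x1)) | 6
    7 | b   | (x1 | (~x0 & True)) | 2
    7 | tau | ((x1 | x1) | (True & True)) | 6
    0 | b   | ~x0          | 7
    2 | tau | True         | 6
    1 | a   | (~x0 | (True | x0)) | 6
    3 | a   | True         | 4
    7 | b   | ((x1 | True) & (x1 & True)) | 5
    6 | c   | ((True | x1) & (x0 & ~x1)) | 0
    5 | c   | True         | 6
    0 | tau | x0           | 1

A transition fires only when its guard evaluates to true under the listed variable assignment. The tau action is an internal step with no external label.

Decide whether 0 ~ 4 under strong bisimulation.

Answer: NOT BISIMILAR

Analysis:
Refine partition for ~:
  π0 = {{0,1,2,3,4,5,6,7}}
  π1 = {{0,4},{1},{2},{3},{5},{6},{7}}
  π2 = {{0},{1},{2},{3},{4},{5},{6},{7}}
stable after 3 split(s): 8 block(s)
[0]={0}  [4]={4}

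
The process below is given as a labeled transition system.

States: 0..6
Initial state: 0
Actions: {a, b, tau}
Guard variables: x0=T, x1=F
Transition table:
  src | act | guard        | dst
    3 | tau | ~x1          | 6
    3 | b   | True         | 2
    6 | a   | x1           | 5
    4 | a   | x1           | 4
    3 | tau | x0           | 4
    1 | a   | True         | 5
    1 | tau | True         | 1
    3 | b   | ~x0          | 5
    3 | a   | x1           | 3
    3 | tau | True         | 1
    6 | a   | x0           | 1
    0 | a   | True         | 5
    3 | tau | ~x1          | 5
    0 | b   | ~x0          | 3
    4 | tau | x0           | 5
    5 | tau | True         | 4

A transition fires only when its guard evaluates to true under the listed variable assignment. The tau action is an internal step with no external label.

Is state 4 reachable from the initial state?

11 transition(s) survive guard evaluation.
L0 = {0}
L1 = {5}  total {0,5}
L2 = {4}  total {0,4,5}
R = {0,4,5}
Path to 4: a·tau

Answer: REACHABLE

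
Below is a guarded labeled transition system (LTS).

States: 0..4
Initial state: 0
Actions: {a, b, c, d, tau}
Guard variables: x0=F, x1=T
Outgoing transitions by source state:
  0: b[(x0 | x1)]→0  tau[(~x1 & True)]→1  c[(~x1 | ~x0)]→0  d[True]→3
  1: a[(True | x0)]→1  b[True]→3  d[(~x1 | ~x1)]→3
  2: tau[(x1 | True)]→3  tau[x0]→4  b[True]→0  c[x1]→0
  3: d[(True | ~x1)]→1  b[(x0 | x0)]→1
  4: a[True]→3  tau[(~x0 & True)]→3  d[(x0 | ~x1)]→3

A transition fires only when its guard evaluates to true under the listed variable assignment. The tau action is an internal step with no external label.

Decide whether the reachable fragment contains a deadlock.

Reach set: {0,1,3}
  0: b→0  c→0  d→3  [deg 3]
  1: a→1  b→3  [deg 2]
  3: d→1  [deg 1]

Answer: DEADLOCK-FREE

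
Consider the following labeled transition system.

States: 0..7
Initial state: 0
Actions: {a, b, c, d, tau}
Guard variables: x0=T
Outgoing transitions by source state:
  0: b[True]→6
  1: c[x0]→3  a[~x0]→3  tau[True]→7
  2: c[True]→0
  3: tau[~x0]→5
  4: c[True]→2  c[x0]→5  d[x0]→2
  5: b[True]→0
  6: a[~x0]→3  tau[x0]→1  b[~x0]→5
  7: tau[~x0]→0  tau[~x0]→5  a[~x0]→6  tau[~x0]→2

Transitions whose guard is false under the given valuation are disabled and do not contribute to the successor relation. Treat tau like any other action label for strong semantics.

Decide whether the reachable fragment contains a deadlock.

R = {0,1,3,6,7}
  0: b→6  [1 out]
  1: c→3  tau→7  [2 out]
  3: ∅  [STUCK]
  6: tau→1  [1 out]
  7: ∅  [STUCK]
trace reaching 3: b·tau·c

Answer: DEADLOCK at state 3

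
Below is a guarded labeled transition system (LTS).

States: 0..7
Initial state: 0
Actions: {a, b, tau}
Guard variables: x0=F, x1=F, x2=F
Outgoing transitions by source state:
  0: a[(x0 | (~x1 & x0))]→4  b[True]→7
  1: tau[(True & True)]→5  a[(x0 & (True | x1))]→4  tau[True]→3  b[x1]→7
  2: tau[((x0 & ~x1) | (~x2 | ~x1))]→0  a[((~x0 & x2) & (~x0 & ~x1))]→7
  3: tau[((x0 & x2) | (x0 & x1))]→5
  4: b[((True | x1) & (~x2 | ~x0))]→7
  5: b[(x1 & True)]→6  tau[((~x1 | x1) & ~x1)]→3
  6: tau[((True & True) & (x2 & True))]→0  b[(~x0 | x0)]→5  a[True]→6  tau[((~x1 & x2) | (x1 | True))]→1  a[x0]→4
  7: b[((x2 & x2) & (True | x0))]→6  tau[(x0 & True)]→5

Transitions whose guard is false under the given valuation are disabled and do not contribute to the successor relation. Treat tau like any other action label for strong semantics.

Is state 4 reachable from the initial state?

Answer: UNREACHABLE

Trace:
9 transition(s) survive guard evaluation.
L0 = {0}
L1 = {7}  total {0,7}
Reach set: {0,7}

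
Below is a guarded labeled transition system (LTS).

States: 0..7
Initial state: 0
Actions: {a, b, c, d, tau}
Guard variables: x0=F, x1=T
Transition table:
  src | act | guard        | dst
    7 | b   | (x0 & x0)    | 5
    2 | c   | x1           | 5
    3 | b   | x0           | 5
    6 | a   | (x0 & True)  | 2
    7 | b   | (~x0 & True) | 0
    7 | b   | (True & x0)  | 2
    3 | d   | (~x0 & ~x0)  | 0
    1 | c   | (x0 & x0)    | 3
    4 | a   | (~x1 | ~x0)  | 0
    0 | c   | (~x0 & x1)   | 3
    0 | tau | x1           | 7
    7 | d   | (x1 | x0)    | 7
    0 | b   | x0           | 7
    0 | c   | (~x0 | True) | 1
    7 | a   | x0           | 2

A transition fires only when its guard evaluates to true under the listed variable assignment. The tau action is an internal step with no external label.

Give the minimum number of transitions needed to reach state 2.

Answer: UNREACHABLE

Analysis:
BFS to 2:
  Layer 0: {0}
  Layer 1: {1,3,7}
2 never appears.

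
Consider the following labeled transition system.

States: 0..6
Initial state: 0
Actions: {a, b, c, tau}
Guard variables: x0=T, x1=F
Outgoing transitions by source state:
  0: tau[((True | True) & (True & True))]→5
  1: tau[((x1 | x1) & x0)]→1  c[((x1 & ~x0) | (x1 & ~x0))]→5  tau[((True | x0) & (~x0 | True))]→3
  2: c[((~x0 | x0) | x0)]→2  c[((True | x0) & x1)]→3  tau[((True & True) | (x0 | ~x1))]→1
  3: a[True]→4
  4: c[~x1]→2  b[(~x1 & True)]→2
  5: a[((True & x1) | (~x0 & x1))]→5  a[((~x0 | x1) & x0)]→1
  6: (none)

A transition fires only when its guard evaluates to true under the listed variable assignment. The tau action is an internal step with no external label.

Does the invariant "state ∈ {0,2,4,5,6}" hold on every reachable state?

Safe = {0,2,4,5,6}
Reach set: {0,5}
  0: ✓
  5: ✓

Answer: INVARIANT HOLDS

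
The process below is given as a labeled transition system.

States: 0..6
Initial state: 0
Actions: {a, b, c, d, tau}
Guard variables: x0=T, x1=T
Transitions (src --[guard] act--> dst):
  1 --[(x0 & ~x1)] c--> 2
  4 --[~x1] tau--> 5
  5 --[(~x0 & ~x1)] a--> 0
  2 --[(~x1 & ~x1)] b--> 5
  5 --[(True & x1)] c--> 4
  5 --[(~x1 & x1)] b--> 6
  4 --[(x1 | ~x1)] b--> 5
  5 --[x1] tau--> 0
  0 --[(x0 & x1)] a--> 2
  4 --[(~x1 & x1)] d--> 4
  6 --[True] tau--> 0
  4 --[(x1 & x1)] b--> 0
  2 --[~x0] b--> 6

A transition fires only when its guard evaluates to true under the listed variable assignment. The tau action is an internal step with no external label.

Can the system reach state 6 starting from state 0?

6 transition(s) survive guard evaluation.
L0 = {0}
L1 = {2}  now seen {0,2}
Reachable = {0,2}

Answer: UNREACHABLE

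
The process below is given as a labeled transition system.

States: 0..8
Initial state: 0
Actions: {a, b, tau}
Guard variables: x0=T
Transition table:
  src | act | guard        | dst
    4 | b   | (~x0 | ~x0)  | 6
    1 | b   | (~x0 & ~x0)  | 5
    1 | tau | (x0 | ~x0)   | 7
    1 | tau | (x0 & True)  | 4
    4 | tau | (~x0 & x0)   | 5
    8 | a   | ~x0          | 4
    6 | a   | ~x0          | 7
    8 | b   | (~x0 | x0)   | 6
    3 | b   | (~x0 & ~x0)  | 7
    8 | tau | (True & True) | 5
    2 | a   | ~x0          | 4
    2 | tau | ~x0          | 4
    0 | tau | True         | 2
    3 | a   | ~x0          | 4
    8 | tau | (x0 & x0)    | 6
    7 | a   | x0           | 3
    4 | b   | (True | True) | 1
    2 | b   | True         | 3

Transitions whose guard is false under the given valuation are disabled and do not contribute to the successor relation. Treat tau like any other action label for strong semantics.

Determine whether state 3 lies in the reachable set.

After dropping false guards: 9 live edges.
Layer 0: {0}
Layer 1: {2}  total {0,2}
Layer 2: {3}  total {0,2,3}
R = {0,2,3}
witness 3: tau·b

Answer: REACHABLE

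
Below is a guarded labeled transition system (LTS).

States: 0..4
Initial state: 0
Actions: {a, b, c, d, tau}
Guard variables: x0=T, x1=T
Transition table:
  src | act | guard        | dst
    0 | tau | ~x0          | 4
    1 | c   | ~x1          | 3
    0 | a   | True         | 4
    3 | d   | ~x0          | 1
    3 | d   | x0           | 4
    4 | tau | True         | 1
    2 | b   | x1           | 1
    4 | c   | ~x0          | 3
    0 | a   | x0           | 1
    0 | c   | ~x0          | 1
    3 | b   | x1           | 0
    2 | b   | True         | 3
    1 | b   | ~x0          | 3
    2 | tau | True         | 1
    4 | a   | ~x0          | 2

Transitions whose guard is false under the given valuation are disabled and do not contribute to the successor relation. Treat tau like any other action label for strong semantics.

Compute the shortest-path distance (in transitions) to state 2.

Answer: UNREACHABLE

Trace:
Breadth-first toward 2:
  Layer 0: {0}
  Layer 1: {1,4}
2 never appears.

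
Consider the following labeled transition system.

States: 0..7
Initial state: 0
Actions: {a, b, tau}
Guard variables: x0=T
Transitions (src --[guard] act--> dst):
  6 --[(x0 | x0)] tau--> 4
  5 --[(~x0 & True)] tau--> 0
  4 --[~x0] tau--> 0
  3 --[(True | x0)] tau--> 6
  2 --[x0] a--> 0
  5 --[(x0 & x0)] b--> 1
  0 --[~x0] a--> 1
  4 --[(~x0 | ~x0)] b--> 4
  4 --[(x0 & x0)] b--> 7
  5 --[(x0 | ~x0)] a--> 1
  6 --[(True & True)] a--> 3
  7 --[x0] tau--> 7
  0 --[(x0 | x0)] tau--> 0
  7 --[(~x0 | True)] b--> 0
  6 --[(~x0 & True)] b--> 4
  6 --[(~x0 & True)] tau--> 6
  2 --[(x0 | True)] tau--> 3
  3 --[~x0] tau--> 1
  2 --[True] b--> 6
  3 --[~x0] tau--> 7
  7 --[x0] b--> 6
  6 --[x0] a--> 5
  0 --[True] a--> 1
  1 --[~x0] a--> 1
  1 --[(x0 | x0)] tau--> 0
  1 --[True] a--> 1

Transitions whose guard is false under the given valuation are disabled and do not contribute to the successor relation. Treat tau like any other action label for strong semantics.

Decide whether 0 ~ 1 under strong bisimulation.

Bisimulation quotient by refinement:
  P[0] = {{0,1,2,3,4,5,6,7}}
  P[1] = {{0,1,6},{2},{3},{4},{5},{7}}
  P[2] = {{0,1},{2},{3},{4},{5},{6},{7}}
7 equivalence class(es) (converged in 3)
0∈{0,1}, 1∈{0,1}

Answer: BISIMILAR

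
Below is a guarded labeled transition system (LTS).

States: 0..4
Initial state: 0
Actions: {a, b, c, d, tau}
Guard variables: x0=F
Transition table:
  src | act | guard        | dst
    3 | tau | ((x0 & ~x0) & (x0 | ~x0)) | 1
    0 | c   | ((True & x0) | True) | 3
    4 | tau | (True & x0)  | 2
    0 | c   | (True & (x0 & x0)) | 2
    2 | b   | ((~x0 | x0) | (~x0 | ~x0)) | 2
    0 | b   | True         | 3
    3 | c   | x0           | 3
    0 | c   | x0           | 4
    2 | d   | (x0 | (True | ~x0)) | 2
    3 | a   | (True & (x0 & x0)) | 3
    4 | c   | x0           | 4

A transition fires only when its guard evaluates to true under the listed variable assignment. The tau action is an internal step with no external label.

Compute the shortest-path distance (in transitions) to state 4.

Breadth-first toward 4:
  L0 = {0}
  L1 = {3}
4 never appears.

Answer: UNREACHABLE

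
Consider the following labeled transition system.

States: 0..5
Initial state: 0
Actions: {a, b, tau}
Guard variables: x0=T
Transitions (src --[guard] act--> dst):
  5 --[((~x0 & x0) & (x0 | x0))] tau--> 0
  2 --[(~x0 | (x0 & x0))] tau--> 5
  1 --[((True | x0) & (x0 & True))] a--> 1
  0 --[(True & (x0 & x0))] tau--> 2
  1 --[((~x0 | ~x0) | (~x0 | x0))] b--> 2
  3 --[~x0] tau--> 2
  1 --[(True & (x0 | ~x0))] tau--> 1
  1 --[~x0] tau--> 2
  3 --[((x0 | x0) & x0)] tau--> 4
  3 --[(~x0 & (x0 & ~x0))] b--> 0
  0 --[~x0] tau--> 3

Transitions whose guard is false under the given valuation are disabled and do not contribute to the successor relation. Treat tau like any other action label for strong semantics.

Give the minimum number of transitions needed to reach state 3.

Breadth-first toward 3:
  depth 0: {0}
  depth 1: {2}
  depth 2: {5}
3 never appears.

Answer: UNREACHABLE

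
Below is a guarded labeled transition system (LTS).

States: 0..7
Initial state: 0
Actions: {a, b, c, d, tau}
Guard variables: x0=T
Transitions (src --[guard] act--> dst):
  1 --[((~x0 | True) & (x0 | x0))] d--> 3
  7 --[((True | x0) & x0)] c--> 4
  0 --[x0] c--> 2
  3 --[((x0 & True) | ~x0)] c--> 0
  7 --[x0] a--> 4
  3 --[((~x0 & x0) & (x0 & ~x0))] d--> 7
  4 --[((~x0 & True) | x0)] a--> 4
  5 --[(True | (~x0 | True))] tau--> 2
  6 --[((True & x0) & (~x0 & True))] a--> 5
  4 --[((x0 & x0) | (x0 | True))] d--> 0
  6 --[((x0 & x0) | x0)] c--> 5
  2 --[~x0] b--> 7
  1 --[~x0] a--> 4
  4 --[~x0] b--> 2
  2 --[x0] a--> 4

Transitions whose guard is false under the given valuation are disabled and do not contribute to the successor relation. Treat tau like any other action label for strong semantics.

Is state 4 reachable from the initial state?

After dropping false guards: 10 live edges.
depth 0: {0}
depth 1: {2}  total {0,2}
depth 2: {4}  total {0,2,4}
R = {0,2,4}
witness 4: c·a

Answer: REACHABLE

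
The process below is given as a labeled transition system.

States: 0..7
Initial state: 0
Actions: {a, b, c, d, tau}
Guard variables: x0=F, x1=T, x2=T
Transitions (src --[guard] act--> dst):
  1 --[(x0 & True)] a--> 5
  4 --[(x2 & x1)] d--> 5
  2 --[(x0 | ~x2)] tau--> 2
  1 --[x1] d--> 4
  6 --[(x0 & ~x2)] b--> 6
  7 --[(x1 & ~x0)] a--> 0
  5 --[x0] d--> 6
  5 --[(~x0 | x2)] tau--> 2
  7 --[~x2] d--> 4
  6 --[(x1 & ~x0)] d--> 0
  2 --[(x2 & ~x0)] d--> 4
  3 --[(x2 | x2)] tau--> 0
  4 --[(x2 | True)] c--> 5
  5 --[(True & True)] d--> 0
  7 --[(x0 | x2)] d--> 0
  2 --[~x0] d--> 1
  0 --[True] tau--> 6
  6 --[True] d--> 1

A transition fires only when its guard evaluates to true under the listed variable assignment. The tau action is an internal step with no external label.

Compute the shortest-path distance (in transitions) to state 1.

Answer: 2

Working:
Layered search for 1:
  Layer 0: {0}
  Layer 1: {6}
  Layer 2: {1}
depth(1)=2, e.g. tau·d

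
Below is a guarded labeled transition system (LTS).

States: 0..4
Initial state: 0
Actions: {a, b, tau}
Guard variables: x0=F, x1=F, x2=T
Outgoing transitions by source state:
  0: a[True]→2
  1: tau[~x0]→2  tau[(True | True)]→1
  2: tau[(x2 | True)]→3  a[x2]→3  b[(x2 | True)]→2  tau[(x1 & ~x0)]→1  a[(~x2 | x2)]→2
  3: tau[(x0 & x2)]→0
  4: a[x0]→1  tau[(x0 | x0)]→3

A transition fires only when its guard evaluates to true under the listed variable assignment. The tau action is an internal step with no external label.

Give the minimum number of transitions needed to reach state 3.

Answer: 2

Analysis:
Breadth-first toward 3:
  Layer 0: {0}
  Layer 1: {2}
  Layer 2: {3}
depth(3)=2, e.g. a·a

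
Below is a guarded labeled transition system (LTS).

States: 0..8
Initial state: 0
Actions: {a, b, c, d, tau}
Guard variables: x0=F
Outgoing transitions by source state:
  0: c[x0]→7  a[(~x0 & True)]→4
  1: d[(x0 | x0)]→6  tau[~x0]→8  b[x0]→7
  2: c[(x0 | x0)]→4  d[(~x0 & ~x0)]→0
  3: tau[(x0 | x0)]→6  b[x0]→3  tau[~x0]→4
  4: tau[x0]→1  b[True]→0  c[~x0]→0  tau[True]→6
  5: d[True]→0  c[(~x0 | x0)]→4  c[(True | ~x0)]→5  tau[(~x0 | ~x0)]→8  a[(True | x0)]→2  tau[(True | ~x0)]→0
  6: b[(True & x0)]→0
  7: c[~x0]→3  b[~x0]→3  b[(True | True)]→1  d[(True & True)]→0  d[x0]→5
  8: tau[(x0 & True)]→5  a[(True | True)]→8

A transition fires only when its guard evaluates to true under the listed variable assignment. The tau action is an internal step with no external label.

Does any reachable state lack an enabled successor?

Reachable = {0,4,6}
  0: a→4  [deg 1]
  4: b→0  c→0  tau→6  [deg 3]
  6: ∅  [STUCK]
trace reaching 6: a·tau

Answer: DEADLOCK at state 6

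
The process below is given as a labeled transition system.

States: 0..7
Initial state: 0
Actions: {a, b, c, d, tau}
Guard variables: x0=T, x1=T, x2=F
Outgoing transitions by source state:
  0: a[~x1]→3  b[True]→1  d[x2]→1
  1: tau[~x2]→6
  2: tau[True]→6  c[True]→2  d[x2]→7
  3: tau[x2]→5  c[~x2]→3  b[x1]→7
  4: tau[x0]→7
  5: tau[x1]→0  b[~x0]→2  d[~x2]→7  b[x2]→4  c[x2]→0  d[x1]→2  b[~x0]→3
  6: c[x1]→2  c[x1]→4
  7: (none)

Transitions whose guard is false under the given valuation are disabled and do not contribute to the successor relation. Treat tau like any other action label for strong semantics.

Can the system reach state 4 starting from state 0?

Answer: REACHABLE

Analysis:
12 transition(s) survive guard evaluation.
depth 0: {0}
depth 1: {1}  now seen {0,1}
depth 2: {6}  now seen {0,1,6}
depth 3: {2,4}  now seen {0,1,2,4,6}
depth 4: {7}  now seen {0,1,2,4,6,7}
Reachable = {0,1,2,4,6,7}
witness 4: b·tau·c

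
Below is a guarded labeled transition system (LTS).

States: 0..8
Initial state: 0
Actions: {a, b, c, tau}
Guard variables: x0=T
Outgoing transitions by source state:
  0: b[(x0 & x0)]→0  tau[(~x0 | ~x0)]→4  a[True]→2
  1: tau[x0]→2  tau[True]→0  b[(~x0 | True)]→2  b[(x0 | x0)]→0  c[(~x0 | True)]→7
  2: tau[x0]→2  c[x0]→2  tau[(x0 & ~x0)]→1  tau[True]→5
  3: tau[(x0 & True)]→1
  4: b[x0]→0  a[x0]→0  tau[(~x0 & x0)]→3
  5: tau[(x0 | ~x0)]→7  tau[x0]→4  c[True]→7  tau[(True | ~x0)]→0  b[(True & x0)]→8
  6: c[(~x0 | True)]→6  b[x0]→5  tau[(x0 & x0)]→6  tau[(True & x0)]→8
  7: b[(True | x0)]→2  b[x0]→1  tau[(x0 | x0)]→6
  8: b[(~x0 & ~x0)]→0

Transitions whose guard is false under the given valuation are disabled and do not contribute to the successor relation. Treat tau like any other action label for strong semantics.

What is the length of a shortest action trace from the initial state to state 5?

Answer: 2

Analysis:
Layered search for 5:
  Layer 0: {0}
  Layer 1: {2}
  Layer 2: {5}
depth(5)=2, e.g. a·tau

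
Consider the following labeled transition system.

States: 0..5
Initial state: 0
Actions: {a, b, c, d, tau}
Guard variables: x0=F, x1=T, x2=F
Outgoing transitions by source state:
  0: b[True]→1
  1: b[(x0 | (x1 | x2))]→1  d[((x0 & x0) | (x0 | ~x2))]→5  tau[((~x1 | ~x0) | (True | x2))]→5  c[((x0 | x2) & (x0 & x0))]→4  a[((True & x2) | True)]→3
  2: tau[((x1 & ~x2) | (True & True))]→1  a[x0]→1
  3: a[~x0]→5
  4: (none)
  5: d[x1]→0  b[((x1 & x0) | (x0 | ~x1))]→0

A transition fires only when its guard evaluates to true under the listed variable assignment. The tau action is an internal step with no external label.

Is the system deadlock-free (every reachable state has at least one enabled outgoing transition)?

Reachable = {0,1,3,5}
  0: b→1  [1 out]
  1: a→3  b→1  d→5  tau→5  [4 out]
  3: a→5  [1 out]
  5: d→0  [1 out]

Answer: DEADLOCK-FREE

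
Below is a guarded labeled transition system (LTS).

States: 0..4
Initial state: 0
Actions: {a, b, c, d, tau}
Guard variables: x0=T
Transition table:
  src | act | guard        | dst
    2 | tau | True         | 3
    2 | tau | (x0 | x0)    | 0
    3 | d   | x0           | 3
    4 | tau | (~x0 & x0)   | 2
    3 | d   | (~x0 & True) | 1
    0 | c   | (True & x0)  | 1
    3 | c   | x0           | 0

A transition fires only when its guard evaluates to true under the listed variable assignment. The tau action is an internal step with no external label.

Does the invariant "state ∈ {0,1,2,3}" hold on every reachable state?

Answer: INVARIANT HOLDS

Trace:
Inv-set: {0,1,2,3}
R = {0,1}
  0: ok
  1: ok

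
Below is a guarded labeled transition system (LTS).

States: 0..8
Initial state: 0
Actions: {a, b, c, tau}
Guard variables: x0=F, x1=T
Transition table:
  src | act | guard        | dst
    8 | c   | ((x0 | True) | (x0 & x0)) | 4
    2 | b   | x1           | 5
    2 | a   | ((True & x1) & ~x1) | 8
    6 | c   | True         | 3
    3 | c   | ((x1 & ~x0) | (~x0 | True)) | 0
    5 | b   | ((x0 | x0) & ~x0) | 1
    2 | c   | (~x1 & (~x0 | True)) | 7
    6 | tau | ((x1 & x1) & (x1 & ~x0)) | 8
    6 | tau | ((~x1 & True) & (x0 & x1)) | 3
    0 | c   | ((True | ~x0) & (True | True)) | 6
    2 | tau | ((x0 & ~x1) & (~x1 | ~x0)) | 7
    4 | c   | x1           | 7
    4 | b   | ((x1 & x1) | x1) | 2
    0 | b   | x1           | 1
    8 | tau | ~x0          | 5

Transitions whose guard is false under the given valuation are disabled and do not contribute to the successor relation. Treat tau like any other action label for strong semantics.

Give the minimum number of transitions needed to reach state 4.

Answer: 3

Working:
Breadth-first toward 4:
  depth 0: {0}
  depth 1: {1,6}
  depth 2: {3,8}
  depth 3: {4,5}
first hit 4 at d=3 via c·tau·c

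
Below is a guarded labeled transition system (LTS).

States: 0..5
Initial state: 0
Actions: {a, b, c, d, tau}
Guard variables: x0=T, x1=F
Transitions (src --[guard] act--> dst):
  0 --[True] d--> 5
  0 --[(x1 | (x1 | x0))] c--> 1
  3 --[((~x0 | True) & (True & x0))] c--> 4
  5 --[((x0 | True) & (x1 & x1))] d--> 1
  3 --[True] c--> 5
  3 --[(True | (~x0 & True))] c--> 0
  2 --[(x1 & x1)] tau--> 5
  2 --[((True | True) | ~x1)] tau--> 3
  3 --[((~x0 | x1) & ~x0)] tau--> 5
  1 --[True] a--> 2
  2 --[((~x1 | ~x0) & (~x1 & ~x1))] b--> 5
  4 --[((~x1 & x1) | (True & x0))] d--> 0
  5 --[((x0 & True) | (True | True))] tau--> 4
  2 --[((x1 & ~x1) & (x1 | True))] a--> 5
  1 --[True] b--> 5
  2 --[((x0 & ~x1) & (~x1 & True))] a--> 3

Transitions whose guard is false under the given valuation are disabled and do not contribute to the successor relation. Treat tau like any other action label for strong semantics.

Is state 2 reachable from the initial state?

Answer: REACHABLE

Analysis:
12 transition(s) survive guard evaluation.
depth 0: {0}
depth 1: {1,5}  cumulative {0,1,5}
depth 2: {2,4}  cumulative {0,1,2,4,5}
depth 3: {3}  cumulative {0,1,2,3,4,5}
Reachable = {0,1,2,3,4,5}
witness 2: c·a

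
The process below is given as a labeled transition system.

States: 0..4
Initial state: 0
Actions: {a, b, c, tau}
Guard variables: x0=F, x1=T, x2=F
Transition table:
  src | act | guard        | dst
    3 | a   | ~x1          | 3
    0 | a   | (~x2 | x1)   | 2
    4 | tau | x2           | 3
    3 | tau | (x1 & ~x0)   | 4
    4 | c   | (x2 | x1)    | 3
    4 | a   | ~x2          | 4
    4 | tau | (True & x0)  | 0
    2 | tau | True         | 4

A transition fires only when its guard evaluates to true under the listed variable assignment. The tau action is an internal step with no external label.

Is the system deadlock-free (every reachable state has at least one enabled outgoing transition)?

Reach set: {0,2,3,4}
  0: a→2  [1 exit(s)]
  2: tau→4  [1 exit(s)]
  3: tau→4  [1 exit(s)]
  4: a→4  c→3  [2 exit(s)]

Answer: DEADLOCK-FREE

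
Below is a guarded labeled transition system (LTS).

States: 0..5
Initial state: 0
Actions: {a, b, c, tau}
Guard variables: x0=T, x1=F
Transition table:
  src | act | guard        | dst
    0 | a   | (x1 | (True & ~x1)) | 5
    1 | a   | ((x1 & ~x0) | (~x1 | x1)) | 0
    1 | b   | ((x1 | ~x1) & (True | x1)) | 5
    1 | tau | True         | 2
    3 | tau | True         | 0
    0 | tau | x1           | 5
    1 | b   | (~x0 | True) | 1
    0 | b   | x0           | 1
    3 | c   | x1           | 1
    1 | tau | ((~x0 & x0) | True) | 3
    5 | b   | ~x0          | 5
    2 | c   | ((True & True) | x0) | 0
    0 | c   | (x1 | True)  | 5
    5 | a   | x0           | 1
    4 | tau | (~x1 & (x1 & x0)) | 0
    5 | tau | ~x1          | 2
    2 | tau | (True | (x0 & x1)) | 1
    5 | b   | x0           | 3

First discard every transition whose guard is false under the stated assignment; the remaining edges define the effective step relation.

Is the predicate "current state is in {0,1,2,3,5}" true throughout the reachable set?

Allowed set {0,1,2,3,5}
Reachable = {0,1,2,3,5}
  0: safe
  1: safe
  2: safe
  3: safe
  5: safe

Answer: INVARIANT HOLDS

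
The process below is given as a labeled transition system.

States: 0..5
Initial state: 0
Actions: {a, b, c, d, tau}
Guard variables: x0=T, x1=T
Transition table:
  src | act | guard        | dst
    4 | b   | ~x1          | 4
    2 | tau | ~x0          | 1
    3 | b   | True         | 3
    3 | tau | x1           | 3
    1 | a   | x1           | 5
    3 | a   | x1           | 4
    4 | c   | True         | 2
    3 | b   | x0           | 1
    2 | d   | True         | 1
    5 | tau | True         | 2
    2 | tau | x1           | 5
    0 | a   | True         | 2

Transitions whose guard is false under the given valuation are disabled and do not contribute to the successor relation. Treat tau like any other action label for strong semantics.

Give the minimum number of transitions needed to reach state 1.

Answer: 2

Analysis:
Breadth-first toward 1:
  Layer 0: {0}
  Layer 1: {2}
  Layer 2: {1,5}
depth(1)=2, e.g. a·d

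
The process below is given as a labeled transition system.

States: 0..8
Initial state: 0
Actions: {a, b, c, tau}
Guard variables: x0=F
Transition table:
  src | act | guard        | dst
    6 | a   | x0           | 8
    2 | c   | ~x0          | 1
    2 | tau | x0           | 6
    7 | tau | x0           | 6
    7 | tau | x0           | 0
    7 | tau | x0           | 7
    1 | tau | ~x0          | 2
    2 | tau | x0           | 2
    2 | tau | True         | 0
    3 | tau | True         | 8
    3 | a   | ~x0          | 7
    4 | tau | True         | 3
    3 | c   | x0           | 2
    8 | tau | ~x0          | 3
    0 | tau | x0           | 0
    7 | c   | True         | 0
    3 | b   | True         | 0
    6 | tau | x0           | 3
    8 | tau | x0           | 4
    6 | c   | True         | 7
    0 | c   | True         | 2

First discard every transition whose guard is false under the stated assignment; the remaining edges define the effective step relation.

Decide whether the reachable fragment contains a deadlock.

Reach set: {0,1,2}
  0: c→2  [1 exit(s)]
  1: tau→2  [1 exit(s)]
  2: c→1  tau→0  [2 exit(s)]

Answer: DEADLOCK-FREE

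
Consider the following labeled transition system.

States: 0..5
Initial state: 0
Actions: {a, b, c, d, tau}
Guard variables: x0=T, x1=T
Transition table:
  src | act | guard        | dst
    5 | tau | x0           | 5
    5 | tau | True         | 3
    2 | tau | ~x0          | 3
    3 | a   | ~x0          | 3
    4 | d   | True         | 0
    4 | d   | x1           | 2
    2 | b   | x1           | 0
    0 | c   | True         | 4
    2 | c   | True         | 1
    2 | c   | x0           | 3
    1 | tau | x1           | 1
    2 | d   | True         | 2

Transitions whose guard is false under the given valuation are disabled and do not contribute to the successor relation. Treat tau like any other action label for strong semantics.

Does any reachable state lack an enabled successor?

Reach set: {0,1,2,3,4}
  0: c→4  [1 exit(s)]
  1: tau→1  [1 exit(s)]
  2: b→0  c→1  c→3  d→2  [4 exit(s)]
  3: ∅  [deadlock]
  4: d→0  d→2  [2 exit(s)]
trace reaching 3: c·d·c

Answer: DEADLOCK at state 3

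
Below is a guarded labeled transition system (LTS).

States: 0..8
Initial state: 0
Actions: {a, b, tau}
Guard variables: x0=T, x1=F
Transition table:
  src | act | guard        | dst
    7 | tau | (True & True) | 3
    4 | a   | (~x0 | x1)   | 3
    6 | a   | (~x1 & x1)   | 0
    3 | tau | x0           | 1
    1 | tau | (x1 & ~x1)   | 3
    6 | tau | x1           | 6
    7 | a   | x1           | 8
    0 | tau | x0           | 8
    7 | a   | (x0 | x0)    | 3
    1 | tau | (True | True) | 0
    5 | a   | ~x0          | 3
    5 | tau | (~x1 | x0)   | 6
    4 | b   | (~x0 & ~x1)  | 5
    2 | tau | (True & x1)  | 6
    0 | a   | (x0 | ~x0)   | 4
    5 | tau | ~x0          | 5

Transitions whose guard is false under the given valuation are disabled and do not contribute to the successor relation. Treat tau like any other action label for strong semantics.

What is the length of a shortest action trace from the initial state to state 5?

BFS to 5:
  depth 0: {0}
  depth 1: {4,8}
5 never appears.

Answer: UNREACHABLE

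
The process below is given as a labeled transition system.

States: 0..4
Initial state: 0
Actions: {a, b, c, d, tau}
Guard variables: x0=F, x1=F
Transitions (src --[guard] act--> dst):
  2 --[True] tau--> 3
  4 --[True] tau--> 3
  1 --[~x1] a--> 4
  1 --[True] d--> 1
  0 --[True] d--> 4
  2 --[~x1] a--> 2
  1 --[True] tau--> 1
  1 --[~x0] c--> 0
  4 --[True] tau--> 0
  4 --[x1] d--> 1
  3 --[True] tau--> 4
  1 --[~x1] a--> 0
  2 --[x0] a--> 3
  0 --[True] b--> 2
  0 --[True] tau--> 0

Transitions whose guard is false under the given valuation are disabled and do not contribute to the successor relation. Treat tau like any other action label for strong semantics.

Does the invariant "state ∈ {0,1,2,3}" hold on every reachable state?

Answer: INVARIANT VIOLATED at state 4

Working:
Safe = {0,1,2,3}
Reach set: {0,2,3,4}
  0: safe
  2: safe
  3: safe
  4: ✗ unsafe
witness against invariant: d → 4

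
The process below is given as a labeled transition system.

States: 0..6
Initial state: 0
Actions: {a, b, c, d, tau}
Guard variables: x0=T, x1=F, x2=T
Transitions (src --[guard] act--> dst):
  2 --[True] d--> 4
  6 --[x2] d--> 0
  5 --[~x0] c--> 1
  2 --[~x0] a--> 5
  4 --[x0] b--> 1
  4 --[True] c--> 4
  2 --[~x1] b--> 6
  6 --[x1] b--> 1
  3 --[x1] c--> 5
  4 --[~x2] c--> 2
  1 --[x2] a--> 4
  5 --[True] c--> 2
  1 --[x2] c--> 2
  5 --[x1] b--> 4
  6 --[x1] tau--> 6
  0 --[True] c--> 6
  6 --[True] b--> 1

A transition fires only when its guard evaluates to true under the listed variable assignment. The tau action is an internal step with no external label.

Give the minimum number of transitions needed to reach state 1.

Answer: 2

Trace:
BFS to 1:
  L0 = {0}
  L1 = {6}
  L2 = {1}
depth(1)=2, e.g. c·b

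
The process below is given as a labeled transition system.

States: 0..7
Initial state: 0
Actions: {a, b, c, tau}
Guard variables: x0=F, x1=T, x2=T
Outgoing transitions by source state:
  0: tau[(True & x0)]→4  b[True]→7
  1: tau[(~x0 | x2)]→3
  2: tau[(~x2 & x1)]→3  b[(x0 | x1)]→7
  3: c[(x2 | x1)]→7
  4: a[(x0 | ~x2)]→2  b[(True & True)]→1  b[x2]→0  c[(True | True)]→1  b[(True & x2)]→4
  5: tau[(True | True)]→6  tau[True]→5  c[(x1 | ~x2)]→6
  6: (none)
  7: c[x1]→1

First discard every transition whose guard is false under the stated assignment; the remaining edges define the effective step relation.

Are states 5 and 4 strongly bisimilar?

Refine partition for ~:
  π0 = {{0,1,2,3,4,5,6,7}}
  π1 = {{0,2},{1},{3,7},{4},{5},{6}}
  π2 = {{0,2},{1},{3},{4},{5},{6},{7}}
Fixed point at round 3; 7 class(es).
5∈{5}, 4∈{4}

Answer: NOT BISIMILAR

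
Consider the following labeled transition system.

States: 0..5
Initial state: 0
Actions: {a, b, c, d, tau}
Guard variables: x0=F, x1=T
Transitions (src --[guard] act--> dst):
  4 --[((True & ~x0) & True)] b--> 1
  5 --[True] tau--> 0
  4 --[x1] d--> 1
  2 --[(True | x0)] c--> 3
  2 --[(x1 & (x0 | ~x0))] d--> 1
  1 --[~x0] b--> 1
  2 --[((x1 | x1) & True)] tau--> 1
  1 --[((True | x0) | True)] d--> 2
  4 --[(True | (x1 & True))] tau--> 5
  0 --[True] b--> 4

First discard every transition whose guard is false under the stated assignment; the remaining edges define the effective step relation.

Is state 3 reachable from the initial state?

Answer: REACHABLE

Analysis:
Guard filter leaves 10 enabled edge(s).
Layer 0: {0}
Layer 1: {4}  cumulative {0,4}
Layer 2: {1,5}  cumulative {0,1,4,5}
Layer 3: {2}  cumulative {0,1,2,4,5}
Layer 4: {3}  cumulative {0,1,2,3,4,5}
Reachable = {0,1,2,3,4,5}
trace reaching 3: b·b·d·c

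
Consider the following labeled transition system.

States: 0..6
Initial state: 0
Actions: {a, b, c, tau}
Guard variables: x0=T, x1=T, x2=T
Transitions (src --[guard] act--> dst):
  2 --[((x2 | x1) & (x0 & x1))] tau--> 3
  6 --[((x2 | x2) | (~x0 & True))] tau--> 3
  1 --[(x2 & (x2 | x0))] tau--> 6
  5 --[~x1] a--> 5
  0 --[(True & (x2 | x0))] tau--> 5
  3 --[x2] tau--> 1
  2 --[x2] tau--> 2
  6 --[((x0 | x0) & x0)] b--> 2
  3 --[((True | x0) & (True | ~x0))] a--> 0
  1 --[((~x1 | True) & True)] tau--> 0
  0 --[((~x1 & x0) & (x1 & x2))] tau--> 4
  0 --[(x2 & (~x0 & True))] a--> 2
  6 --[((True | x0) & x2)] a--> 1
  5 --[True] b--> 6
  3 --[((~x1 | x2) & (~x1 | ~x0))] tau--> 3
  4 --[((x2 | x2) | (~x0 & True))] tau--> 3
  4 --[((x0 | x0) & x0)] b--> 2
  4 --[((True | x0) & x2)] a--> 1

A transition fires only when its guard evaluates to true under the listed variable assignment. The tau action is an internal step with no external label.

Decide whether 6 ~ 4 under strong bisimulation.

Answer: BISIMILAR

Analysis:
Bisimulation quotient by refinement:
  π0 = {{0,1,2,3,4,5,6}}
  π1 = {{0,1,2},{3},{4,6},{5}}
  π2 = {{0},{1},{2},{3},{4,6},{5}}
Fixed point at round 3; 6 class(es).
class of 6: {4,6}; class of 4: {4,6}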